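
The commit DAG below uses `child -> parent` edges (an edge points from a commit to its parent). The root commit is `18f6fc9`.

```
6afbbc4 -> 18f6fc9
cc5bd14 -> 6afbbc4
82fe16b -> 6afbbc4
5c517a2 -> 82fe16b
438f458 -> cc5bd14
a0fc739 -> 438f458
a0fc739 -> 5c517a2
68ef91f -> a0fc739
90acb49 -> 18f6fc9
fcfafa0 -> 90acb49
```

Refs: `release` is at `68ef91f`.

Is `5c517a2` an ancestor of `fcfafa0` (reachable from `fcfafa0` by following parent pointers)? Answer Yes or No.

No

Ancestors of fcfafa0: {18f6fc9, 90acb49, fcfafa0}.
5c517a2 is not in that set, so it is not an ancestor of fcfafa0.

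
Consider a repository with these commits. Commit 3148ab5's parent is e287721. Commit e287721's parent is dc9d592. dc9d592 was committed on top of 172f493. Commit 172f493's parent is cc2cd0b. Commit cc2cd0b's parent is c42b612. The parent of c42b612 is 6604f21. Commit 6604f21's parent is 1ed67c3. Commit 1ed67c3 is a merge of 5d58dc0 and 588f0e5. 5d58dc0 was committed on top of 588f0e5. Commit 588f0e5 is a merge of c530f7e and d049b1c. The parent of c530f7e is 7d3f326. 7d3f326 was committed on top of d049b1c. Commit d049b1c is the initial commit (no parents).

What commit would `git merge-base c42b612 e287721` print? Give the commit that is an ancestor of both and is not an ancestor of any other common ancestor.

c42b612

Ancestors of c42b612: {1ed67c3, 588f0e5, 5d58dc0, 6604f21, 7d3f326, c42b612, c530f7e, d049b1c}.
Ancestors of e287721: {172f493, 1ed67c3, 588f0e5, 5d58dc0, 6604f21, 7d3f326, c42b612, c530f7e, cc2cd0b, d049b1c, dc9d592, e287721}.
Common ancestors: {1ed67c3, 588f0e5, 5d58dc0, 6604f21, 7d3f326, c42b612, c530f7e, d049b1c}.
Among these, c42b612 is not an ancestor of any other common ancestor — it is the merge base.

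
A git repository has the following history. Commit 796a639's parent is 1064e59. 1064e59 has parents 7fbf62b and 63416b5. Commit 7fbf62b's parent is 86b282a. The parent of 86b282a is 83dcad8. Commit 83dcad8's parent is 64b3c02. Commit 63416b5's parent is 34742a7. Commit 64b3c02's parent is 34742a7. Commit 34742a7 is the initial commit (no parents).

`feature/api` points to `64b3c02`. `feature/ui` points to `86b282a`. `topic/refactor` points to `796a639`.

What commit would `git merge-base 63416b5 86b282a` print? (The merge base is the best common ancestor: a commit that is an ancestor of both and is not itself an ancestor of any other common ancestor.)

Ancestors of 63416b5: {34742a7, 63416b5}.
Ancestors of 86b282a: {34742a7, 64b3c02, 83dcad8, 86b282a}.
Common ancestors: {34742a7}.
The only common ancestor is 34742a7, so it is the merge base.

34742a7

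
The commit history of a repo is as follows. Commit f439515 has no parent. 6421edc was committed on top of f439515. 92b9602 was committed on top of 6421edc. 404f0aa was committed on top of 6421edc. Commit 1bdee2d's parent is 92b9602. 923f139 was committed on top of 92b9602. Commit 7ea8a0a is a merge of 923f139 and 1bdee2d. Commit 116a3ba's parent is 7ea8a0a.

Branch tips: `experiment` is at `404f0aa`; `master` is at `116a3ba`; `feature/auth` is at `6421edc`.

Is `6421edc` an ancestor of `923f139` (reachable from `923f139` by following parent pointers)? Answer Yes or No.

Yes

Ancestors of 923f139 (commits reachable by following parents): {6421edc, 923f139, 92b9602, f439515}.
6421edc is in that set, so it is an ancestor of 923f139.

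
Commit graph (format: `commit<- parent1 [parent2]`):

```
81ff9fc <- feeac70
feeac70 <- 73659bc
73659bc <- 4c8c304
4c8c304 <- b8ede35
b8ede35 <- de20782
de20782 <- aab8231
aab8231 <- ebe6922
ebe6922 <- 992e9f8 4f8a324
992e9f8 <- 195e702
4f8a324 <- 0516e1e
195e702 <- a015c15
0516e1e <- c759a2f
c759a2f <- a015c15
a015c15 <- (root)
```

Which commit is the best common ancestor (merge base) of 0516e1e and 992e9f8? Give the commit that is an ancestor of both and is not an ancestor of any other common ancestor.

Ancestors of 0516e1e: {0516e1e, a015c15, c759a2f}.
Ancestors of 992e9f8: {195e702, 992e9f8, a015c15}.
Common ancestors: {a015c15}.
The only common ancestor is a015c15, so it is the merge base.

a015c15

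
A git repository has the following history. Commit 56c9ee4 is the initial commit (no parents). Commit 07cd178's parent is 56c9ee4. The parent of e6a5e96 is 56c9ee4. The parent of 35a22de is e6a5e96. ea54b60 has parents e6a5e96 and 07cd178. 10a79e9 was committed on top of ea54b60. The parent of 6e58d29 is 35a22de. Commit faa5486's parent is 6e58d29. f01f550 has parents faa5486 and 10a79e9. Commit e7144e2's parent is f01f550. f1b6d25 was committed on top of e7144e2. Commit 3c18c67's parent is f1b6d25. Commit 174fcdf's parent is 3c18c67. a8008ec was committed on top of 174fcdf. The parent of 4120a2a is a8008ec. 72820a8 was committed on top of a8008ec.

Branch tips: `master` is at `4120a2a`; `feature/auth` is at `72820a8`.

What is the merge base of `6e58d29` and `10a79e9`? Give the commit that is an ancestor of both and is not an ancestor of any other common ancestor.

Ancestors of 6e58d29: {35a22de, 56c9ee4, 6e58d29, e6a5e96}.
Ancestors of 10a79e9: {07cd178, 10a79e9, 56c9ee4, e6a5e96, ea54b60}.
Common ancestors: {56c9ee4, e6a5e96}.
Among these, e6a5e96 is not an ancestor of any other common ancestor — it is the merge base.

e6a5e96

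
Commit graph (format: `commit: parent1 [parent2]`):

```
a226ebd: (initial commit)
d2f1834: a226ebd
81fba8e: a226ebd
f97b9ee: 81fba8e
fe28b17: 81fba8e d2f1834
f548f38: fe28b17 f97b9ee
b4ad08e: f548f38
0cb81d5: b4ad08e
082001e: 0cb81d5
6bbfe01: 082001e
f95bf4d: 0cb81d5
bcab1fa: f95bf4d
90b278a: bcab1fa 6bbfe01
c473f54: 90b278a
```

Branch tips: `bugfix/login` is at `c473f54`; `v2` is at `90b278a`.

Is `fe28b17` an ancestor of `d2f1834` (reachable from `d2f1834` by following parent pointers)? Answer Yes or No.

No

Ancestors of d2f1834: {a226ebd, d2f1834}.
fe28b17 is not in that set, so it is not an ancestor of d2f1834.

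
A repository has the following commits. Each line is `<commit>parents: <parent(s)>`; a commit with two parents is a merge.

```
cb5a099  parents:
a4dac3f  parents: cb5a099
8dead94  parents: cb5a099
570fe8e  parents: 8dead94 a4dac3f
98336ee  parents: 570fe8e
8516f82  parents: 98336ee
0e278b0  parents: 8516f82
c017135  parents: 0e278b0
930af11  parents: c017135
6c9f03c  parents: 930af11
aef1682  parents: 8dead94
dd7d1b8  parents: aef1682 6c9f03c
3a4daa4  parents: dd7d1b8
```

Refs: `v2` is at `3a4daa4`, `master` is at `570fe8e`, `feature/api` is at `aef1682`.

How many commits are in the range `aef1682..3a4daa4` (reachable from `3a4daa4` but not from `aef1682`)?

Reachable from 3a4daa4: {0e278b0, 3a4daa4, 570fe8e, 6c9f03c, 8516f82, 8dead94, 930af11, 98336ee, a4dac3f, aef1682, c017135, cb5a099, dd7d1b8}.
Reachable from aef1682: {8dead94, aef1682, cb5a099}.
In 3a4daa4's history but not aef1682's: {0e278b0, 3a4daa4, 570fe8e, 6c9f03c, 8516f82, 930af11, 98336ee, a4dac3f, c017135, dd7d1b8} — 10 commits.

10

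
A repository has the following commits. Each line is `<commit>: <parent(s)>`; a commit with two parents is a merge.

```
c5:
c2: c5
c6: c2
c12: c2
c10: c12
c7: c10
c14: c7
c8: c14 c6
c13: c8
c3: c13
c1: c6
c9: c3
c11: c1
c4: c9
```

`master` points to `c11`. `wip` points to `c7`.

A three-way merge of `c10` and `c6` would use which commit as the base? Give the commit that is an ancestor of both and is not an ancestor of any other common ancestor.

c2

Ancestors of c10: {c10, c12, c2, c5}.
Ancestors of c6: {c2, c5, c6}.
Common ancestors: {c2, c5}.
Among these, c2 is not an ancestor of any other common ancestor — it is the merge base.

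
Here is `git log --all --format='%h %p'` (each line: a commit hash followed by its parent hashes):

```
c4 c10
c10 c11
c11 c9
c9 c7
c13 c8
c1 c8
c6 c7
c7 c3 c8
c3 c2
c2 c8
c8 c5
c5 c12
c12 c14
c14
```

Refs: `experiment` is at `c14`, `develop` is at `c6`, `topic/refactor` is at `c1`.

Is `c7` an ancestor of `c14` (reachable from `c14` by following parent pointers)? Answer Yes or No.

Ancestors of c14: {c14}.
c7 is not in that set, so it is not an ancestor of c14.

No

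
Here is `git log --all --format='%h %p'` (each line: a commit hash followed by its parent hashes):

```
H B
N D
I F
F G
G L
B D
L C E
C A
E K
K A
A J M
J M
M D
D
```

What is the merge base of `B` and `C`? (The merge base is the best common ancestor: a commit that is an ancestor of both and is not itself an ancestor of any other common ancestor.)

D

Ancestors of B: {B, D}.
Ancestors of C: {A, C, D, J, M}.
Common ancestors: {D}.
The only common ancestor is D, so it is the merge base.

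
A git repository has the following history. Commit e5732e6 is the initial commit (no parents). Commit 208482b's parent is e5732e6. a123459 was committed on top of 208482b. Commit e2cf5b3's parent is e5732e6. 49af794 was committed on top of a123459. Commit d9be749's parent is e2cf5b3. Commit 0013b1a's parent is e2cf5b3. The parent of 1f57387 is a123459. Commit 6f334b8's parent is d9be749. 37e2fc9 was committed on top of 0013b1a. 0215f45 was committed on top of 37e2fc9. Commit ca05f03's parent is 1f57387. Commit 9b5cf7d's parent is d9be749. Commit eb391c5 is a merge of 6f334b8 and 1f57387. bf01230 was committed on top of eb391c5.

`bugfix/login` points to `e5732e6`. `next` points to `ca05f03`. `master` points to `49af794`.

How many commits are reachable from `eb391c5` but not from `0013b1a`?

6

Reachable from eb391c5: {1f57387, 208482b, 6f334b8, a123459, d9be749, e2cf5b3, e5732e6, eb391c5}.
Reachable from 0013b1a: {0013b1a, e2cf5b3, e5732e6}.
In eb391c5's history but not 0013b1a's: {1f57387, 208482b, 6f334b8, a123459, d9be749, eb391c5} — 6 commits.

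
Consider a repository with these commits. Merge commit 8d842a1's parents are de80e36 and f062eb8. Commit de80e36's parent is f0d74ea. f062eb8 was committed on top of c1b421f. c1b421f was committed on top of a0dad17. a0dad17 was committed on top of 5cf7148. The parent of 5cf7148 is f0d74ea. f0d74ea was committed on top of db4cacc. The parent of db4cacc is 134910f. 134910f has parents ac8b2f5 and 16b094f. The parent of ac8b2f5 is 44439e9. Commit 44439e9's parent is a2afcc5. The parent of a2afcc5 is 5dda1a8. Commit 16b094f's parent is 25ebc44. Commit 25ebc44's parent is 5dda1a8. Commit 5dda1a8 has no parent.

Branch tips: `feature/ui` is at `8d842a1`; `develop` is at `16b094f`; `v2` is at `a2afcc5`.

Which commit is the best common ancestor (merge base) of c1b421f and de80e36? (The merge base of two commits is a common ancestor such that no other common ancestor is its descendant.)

Ancestors of c1b421f: {134910f, 16b094f, 25ebc44, 44439e9, 5cf7148, 5dda1a8, a0dad17, a2afcc5, ac8b2f5, c1b421f, db4cacc, f0d74ea}.
Ancestors of de80e36: {134910f, 16b094f, 25ebc44, 44439e9, 5dda1a8, a2afcc5, ac8b2f5, db4cacc, de80e36, f0d74ea}.
Common ancestors: {134910f, 16b094f, 25ebc44, 44439e9, 5dda1a8, a2afcc5, ac8b2f5, db4cacc, f0d74ea}.
Among these, f0d74ea is not an ancestor of any other common ancestor — it is the merge base.

f0d74ea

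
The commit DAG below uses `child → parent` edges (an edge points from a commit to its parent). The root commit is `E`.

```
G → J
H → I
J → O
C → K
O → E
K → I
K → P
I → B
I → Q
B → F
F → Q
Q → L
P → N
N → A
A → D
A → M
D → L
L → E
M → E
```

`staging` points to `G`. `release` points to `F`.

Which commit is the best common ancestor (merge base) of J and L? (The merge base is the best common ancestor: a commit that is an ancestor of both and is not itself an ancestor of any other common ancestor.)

E

Ancestors of J: {E, J, O}.
Ancestors of L: {E, L}.
Common ancestors: {E}.
The only common ancestor is E, so it is the merge base.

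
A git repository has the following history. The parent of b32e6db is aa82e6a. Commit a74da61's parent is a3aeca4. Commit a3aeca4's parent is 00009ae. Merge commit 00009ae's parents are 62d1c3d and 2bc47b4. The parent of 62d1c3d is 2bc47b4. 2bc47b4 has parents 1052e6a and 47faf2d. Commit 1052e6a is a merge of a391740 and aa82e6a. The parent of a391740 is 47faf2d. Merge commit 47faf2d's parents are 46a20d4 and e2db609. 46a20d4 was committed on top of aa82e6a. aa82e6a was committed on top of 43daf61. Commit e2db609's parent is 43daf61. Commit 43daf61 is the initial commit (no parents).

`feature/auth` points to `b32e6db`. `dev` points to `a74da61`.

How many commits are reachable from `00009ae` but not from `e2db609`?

8

Reachable from 00009ae: {00009ae, 1052e6a, 2bc47b4, 43daf61, 46a20d4, 47faf2d, 62d1c3d, a391740, aa82e6a, e2db609}.
Reachable from e2db609: {43daf61, e2db609}.
In 00009ae's history but not e2db609's: {00009ae, 1052e6a, 2bc47b4, 46a20d4, 47faf2d, 62d1c3d, a391740, aa82e6a} — 8 commits.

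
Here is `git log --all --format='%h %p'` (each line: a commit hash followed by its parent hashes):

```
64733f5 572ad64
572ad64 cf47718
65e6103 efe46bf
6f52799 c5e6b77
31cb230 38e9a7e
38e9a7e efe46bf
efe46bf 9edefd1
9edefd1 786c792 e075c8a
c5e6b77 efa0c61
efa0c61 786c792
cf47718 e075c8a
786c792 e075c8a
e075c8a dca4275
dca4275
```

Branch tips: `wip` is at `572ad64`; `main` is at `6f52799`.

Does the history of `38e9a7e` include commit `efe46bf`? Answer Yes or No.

Ancestors of 38e9a7e (commits reachable by following parents): {38e9a7e, 786c792, 9edefd1, dca4275, e075c8a, efe46bf}.
efe46bf is in that set, so it is an ancestor of 38e9a7e.

Yes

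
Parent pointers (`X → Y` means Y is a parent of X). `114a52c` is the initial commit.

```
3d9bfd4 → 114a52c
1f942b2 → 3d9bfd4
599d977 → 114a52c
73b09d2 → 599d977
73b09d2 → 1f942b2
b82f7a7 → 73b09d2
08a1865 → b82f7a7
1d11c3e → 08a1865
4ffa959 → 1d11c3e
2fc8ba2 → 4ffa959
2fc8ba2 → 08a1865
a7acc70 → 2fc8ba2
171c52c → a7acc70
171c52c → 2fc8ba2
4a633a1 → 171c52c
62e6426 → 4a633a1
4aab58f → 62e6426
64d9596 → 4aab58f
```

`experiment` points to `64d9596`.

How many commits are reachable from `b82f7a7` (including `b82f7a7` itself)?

Walking parent pointers from b82f7a7: reachable set = {114a52c, 1f942b2, 3d9bfd4, 599d977, 73b09d2, b82f7a7}.
That is 6 commits.

6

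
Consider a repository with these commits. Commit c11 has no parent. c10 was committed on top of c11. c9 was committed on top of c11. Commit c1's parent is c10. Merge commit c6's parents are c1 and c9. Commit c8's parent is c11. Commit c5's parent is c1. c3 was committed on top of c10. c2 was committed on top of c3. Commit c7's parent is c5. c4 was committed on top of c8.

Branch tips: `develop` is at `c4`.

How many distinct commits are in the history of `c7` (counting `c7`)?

Walking parent pointers from c7: reachable set = {c1, c10, c11, c5, c7}.
That is 5 commits.

5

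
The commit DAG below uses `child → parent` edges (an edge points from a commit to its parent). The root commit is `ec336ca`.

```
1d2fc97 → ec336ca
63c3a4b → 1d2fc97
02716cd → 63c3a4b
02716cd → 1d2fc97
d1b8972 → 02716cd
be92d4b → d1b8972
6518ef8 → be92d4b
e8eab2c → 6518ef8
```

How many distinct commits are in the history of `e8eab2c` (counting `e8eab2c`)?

Walking parent pointers from e8eab2c: reachable set = {02716cd, 1d2fc97, 63c3a4b, 6518ef8, be92d4b, d1b8972, e8eab2c, ec336ca}.
That is 8 commits.

8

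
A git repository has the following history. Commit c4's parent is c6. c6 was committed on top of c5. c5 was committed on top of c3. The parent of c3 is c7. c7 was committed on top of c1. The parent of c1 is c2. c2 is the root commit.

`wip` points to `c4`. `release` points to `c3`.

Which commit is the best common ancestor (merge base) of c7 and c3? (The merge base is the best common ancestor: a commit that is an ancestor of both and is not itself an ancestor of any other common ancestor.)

c7

Ancestors of c7: {c1, c2, c7}.
Ancestors of c3: {c1, c2, c3, c7}.
Common ancestors: {c1, c2, c7}.
Among these, c7 is not an ancestor of any other common ancestor — it is the merge base.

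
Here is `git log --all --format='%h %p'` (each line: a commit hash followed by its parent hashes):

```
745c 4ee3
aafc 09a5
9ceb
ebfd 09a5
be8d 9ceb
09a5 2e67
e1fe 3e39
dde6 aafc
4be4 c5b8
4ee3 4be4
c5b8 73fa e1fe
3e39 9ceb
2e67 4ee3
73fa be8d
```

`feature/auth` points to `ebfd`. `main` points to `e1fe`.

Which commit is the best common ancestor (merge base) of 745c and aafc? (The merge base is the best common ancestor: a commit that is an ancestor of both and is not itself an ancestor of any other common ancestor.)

4ee3

Ancestors of 745c: {3e39, 4be4, 4ee3, 73fa, 745c, 9ceb, be8d, c5b8, e1fe}.
Ancestors of aafc: {09a5, 2e67, 3e39, 4be4, 4ee3, 73fa, 9ceb, aafc, be8d, c5b8, e1fe}.
Common ancestors: {3e39, 4be4, 4ee3, 73fa, 9ceb, be8d, c5b8, e1fe}.
Among these, 4ee3 is not an ancestor of any other common ancestor — it is the merge base.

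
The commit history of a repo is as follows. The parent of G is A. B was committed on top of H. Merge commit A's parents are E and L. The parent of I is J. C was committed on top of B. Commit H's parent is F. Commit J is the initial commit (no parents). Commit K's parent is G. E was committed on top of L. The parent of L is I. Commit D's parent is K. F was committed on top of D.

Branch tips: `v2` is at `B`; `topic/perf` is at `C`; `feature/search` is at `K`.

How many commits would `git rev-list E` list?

4

Walking parent pointers from E: reachable set = {E, I, J, L}.
That is 4 commits.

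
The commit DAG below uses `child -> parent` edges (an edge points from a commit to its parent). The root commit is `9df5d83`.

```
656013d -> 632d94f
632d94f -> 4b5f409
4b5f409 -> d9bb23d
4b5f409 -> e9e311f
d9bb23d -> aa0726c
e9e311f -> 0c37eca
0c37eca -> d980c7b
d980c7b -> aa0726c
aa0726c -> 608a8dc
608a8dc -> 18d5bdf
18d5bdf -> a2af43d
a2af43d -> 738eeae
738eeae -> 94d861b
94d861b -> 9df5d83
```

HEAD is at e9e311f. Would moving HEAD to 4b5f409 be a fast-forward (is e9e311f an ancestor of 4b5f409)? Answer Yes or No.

Yes

A fast-forward from e9e311f to 4b5f409 is possible iff e9e311f is an ancestor of 4b5f409.
Ancestors of 4b5f409: {0c37eca, 18d5bdf, 4b5f409, 608a8dc, 738eeae, 94d861b, 9df5d83, a2af43d, aa0726c, d980c7b, d9bb23d, e9e311f}.
e9e311f is among them, so fast-forward is possible.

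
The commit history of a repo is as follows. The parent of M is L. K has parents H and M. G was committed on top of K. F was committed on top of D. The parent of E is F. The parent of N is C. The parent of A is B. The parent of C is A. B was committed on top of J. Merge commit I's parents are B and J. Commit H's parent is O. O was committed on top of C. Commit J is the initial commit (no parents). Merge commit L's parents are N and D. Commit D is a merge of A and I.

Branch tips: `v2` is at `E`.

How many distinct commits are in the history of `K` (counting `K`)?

Walking parent pointers from K: reachable set = {A, B, C, D, H, I, J, K, L, M, N, O}.
That is 12 commits.

12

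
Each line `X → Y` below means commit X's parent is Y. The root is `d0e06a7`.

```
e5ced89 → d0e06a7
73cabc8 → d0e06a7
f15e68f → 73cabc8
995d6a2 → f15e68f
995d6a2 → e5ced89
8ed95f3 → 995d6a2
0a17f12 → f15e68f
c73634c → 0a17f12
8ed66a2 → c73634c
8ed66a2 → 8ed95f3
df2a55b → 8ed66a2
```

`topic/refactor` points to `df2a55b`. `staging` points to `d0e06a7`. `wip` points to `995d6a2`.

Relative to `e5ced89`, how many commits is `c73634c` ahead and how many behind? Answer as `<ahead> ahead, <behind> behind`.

Reachable from c73634c: {0a17f12, 73cabc8, c73634c, d0e06a7, f15e68f}.
Reachable from e5ced89: {d0e06a7, e5ced89}.
Only in c73634c's history (ahead): {0a17f12, 73cabc8, c73634c, f15e68f} — 4.
Only in e5ced89's history (behind): {e5ced89} — 1.

4 ahead, 1 behind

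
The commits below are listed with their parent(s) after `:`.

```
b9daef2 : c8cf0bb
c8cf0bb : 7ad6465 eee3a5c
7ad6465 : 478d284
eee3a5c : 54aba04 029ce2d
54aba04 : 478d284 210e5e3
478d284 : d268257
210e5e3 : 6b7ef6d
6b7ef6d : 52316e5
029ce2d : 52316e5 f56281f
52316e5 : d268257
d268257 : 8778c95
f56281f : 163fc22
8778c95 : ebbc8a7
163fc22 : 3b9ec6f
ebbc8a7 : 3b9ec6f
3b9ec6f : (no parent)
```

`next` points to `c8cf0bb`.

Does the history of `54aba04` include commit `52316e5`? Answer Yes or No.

Ancestors of 54aba04 (commits reachable by following parents): {210e5e3, 3b9ec6f, 478d284, 52316e5, 54aba04, 6b7ef6d, 8778c95, d268257, ebbc8a7}.
52316e5 is in that set, so it is an ancestor of 54aba04.

Yes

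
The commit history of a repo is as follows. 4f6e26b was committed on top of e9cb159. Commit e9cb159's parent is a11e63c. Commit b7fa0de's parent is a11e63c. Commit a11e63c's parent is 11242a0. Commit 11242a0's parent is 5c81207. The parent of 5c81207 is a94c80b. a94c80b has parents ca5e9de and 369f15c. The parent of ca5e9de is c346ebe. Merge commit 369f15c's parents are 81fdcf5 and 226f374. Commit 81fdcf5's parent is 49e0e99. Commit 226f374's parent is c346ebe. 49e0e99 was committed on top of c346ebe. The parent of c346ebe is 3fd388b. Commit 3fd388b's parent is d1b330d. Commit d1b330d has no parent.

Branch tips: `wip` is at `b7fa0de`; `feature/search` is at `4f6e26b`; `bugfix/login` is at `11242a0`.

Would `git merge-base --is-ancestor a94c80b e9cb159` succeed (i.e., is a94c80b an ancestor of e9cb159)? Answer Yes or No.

Yes

Ancestors of e9cb159 (commits reachable by following parents): {11242a0, 226f374, 369f15c, 3fd388b, 49e0e99, 5c81207, 81fdcf5, a11e63c, a94c80b, c346ebe, ca5e9de, d1b330d, e9cb159}.
a94c80b is in that set, so it is an ancestor of e9cb159.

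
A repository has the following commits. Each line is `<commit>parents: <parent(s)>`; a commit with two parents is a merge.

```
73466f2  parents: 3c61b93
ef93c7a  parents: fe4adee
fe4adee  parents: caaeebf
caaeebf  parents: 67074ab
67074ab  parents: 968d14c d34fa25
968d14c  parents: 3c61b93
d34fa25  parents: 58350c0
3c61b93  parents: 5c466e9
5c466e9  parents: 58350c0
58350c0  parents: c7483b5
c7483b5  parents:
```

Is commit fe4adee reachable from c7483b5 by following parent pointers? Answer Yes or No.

No

Ancestors of c7483b5: {c7483b5}.
fe4adee is not in that set, so it is not an ancestor of c7483b5.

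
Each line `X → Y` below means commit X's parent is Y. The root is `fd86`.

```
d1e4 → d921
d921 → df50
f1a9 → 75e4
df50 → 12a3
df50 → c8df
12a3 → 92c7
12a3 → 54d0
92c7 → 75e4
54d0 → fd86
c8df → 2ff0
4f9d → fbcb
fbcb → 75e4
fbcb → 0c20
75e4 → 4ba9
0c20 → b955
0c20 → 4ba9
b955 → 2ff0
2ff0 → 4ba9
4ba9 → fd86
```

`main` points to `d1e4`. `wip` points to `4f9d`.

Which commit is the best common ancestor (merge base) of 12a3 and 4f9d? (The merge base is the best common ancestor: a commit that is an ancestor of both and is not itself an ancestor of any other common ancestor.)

Ancestors of 12a3: {12a3, 4ba9, 54d0, 75e4, 92c7, fd86}.
Ancestors of 4f9d: {0c20, 2ff0, 4ba9, 4f9d, 75e4, b955, fbcb, fd86}.
Common ancestors: {4ba9, 75e4, fd86}.
Among these, 75e4 is not an ancestor of any other common ancestor — it is the merge base.

75e4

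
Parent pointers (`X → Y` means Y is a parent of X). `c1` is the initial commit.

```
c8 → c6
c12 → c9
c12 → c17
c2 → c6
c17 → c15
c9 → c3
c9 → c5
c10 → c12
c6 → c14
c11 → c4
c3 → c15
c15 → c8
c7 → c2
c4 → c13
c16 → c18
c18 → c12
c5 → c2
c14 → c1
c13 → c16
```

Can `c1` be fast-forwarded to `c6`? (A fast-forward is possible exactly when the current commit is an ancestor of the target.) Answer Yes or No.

Yes

A fast-forward from c1 to c6 is possible iff c1 is an ancestor of c6.
Ancestors of c6: {c1, c14, c6}.
c1 is among them, so fast-forward is possible.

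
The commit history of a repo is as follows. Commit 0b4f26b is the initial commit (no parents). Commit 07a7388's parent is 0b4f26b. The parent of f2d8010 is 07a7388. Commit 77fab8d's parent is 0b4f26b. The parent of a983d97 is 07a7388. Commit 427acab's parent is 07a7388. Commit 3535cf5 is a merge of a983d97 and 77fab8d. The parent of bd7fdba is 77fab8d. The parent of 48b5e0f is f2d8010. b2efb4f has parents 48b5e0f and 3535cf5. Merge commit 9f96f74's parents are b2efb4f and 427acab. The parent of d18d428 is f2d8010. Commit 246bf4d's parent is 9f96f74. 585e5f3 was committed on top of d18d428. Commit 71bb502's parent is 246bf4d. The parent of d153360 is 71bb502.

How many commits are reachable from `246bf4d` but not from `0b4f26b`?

10

Reachable from 246bf4d: {07a7388, 0b4f26b, 246bf4d, 3535cf5, 427acab, 48b5e0f, 77fab8d, 9f96f74, a983d97, b2efb4f, f2d8010}.
Reachable from 0b4f26b: {0b4f26b}.
In 246bf4d's history but not 0b4f26b's: {07a7388, 246bf4d, 3535cf5, 427acab, 48b5e0f, 77fab8d, 9f96f74, a983d97, b2efb4f, f2d8010} — 10 commits.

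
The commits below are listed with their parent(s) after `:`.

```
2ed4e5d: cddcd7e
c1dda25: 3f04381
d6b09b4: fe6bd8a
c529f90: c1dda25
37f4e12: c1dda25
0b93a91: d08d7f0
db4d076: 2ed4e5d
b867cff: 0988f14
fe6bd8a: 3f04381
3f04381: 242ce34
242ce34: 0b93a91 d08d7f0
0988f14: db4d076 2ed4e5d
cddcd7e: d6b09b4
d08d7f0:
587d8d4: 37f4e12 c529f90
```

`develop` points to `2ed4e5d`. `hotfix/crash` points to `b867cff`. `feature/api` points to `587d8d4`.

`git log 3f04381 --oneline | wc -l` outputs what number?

4

Walking parent pointers from 3f04381: reachable set = {0b93a91, 242ce34, 3f04381, d08d7f0}.
That is 4 commits.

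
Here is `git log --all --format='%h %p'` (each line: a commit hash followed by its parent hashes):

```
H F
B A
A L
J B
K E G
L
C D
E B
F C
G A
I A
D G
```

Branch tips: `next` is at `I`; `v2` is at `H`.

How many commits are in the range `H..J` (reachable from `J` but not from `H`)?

Reachable from J: {A, B, J, L}.
Reachable from H: {A, C, D, F, G, H, L}.
In J's history but not H's: {B, J} — 2 commits.

2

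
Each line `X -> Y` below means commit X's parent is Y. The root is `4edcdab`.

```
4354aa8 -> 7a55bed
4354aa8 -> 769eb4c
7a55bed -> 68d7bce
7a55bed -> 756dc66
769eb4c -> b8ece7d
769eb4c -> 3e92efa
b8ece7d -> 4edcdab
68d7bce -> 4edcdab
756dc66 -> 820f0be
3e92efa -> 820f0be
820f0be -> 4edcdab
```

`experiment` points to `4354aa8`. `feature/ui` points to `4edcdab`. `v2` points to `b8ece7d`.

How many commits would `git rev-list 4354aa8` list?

9

Walking parent pointers from 4354aa8: reachable set = {3e92efa, 4354aa8, 4edcdab, 68d7bce, 756dc66, 769eb4c, 7a55bed, 820f0be, b8ece7d}.
That is 9 commits.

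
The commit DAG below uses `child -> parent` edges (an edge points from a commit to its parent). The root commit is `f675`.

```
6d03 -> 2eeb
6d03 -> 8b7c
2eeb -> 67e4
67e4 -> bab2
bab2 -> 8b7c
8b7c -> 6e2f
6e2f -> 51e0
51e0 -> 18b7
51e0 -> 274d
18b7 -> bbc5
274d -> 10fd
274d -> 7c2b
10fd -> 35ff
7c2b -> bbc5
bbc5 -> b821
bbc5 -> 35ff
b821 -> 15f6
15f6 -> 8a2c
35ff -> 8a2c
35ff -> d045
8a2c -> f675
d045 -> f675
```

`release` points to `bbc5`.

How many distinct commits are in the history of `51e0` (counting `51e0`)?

Walking parent pointers from 51e0: reachable set = {10fd, 15f6, 18b7, 274d, 35ff, 51e0, 7c2b, 8a2c, b821, bbc5, d045, f675}.
That is 12 commits.

12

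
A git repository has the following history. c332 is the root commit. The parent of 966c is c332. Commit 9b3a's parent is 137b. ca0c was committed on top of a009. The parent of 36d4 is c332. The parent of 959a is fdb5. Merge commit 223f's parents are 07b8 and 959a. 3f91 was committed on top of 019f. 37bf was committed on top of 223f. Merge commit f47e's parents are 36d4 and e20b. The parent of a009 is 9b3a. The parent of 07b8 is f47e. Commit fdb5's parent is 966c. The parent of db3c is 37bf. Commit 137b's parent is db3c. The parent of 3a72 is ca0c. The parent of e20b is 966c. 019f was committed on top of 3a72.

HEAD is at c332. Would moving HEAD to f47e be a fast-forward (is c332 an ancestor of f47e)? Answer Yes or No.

Yes

A fast-forward from c332 to f47e is possible iff c332 is an ancestor of f47e.
Ancestors of f47e: {36d4, 966c, c332, e20b, f47e}.
c332 is among them, so fast-forward is possible.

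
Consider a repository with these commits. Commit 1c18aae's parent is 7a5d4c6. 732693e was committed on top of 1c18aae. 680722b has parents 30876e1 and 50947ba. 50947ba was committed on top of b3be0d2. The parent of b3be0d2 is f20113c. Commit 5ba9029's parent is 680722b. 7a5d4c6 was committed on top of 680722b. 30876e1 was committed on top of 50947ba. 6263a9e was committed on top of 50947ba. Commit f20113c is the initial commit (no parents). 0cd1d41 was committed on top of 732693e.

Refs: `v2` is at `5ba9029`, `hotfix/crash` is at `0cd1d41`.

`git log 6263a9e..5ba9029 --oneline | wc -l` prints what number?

3

Reachable from 5ba9029: {30876e1, 50947ba, 5ba9029, 680722b, b3be0d2, f20113c}.
Reachable from 6263a9e: {50947ba, 6263a9e, b3be0d2, f20113c}.
In 5ba9029's history but not 6263a9e's: {30876e1, 5ba9029, 680722b} — 3 commits.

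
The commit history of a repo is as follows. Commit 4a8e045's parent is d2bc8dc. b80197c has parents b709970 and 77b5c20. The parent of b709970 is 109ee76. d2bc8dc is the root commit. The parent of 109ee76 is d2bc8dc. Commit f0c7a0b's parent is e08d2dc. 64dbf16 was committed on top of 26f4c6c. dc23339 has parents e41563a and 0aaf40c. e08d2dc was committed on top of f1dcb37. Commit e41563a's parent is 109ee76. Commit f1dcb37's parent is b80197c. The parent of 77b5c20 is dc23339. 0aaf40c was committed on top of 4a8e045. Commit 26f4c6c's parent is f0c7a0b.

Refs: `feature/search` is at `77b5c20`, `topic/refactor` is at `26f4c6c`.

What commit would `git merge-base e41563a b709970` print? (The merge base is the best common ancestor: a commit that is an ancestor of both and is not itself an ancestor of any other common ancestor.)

Ancestors of e41563a: {109ee76, d2bc8dc, e41563a}.
Ancestors of b709970: {109ee76, b709970, d2bc8dc}.
Common ancestors: {109ee76, d2bc8dc}.
Among these, 109ee76 is not an ancestor of any other common ancestor — it is the merge base.

109ee76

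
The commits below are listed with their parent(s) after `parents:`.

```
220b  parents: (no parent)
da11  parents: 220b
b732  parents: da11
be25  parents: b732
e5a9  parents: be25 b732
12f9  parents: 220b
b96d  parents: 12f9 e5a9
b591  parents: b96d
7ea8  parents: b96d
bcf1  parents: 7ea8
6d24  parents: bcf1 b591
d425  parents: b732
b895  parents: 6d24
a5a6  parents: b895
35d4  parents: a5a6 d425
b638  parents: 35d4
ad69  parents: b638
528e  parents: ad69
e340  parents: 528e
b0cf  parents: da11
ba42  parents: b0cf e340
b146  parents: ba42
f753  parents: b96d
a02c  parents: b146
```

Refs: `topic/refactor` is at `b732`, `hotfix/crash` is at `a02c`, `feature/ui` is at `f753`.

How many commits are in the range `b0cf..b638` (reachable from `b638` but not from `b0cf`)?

Reachable from b638: {12f9, 220b, 35d4, 6d24, 7ea8, a5a6, b591, b638, b732, b895, b96d, bcf1, be25, d425, da11, e5a9}.
Reachable from b0cf: {220b, b0cf, da11}.
In b638's history but not b0cf's: {12f9, 35d4, 6d24, 7ea8, a5a6, b591, b638, b732, b895, b96d, bcf1, be25, d425, e5a9} — 14 commits.

14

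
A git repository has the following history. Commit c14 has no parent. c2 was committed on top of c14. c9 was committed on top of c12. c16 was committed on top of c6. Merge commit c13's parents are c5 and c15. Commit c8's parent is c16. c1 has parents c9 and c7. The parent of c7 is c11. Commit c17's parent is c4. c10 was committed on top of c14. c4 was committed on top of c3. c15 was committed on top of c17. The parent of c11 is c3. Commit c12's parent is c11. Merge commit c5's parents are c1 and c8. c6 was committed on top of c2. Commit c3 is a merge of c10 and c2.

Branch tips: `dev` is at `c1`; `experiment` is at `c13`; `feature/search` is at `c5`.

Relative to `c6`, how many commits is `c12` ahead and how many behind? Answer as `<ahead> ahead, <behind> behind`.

4 ahead, 1 behind

Reachable from c12: {c10, c11, c12, c14, c2, c3}.
Reachable from c6: {c14, c2, c6}.
Only in c12's history (ahead): {c10, c11, c12, c3} — 4.
Only in c6's history (behind): {c6} — 1.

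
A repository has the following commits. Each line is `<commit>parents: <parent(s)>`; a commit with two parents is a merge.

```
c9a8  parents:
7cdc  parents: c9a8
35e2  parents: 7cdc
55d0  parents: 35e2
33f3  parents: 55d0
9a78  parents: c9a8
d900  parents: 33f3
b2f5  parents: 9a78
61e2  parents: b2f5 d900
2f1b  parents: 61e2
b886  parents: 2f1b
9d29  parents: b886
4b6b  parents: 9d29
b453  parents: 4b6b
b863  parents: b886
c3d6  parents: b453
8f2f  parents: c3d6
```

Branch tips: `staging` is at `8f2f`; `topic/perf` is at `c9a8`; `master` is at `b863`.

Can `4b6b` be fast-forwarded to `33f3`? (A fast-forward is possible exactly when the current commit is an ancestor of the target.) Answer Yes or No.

No

A fast-forward from 4b6b to 33f3 is possible iff 4b6b is an ancestor of 33f3.
Ancestors of 33f3: {33f3, 35e2, 55d0, 7cdc, c9a8}.
4b6b is not among them, so fast-forward is not possible.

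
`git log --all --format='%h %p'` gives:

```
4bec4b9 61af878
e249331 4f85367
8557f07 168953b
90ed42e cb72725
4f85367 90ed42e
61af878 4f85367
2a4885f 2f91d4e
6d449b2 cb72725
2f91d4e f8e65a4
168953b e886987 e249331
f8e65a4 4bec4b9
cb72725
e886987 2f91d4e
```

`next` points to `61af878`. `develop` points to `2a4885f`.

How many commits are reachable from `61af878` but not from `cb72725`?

3

Reachable from 61af878: {4f85367, 61af878, 90ed42e, cb72725}.
Reachable from cb72725: {cb72725}.
In 61af878's history but not cb72725's: {4f85367, 61af878, 90ed42e} — 3 commits.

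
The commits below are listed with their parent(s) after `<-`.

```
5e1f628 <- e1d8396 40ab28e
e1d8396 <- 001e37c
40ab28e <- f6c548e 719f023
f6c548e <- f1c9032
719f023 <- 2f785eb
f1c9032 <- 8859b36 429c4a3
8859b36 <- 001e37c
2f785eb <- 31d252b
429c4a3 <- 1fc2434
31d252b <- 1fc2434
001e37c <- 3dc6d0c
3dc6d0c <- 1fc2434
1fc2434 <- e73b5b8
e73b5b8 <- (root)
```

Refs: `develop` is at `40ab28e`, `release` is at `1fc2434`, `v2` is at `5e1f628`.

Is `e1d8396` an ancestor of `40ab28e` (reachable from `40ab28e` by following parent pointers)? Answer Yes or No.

No

Ancestors of 40ab28e: {001e37c, 1fc2434, 2f785eb, 31d252b, 3dc6d0c, 40ab28e, 429c4a3, 719f023, 8859b36, e73b5b8, f1c9032, f6c548e}.
e1d8396 is not in that set, so it is not an ancestor of 40ab28e.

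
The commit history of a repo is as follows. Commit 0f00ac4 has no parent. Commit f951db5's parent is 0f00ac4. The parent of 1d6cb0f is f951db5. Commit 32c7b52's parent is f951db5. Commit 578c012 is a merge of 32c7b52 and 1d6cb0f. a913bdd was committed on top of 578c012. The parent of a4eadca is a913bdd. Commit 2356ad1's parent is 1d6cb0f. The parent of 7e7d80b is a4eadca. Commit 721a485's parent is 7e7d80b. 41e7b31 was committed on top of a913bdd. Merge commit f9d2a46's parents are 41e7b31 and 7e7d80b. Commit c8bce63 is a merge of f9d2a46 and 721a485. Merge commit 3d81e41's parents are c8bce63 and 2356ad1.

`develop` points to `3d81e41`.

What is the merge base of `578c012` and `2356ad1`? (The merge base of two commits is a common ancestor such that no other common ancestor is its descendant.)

Ancestors of 578c012: {0f00ac4, 1d6cb0f, 32c7b52, 578c012, f951db5}.
Ancestors of 2356ad1: {0f00ac4, 1d6cb0f, 2356ad1, f951db5}.
Common ancestors: {0f00ac4, 1d6cb0f, f951db5}.
Among these, 1d6cb0f is not an ancestor of any other common ancestor — it is the merge base.

1d6cb0f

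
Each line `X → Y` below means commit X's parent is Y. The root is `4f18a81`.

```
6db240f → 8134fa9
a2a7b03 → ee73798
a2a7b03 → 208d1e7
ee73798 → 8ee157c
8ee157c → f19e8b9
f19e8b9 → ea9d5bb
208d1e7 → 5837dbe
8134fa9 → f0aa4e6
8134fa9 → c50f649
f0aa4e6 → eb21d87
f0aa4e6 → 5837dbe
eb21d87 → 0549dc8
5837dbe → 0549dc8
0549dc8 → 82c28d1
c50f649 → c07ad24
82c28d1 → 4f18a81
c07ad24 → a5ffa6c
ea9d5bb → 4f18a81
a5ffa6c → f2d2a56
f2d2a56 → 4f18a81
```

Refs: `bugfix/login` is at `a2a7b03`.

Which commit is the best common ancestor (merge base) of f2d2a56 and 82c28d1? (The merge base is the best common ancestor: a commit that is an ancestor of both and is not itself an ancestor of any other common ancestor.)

Ancestors of f2d2a56: {4f18a81, f2d2a56}.
Ancestors of 82c28d1: {4f18a81, 82c28d1}.
Common ancestors: {4f18a81}.
The only common ancestor is 4f18a81, so it is the merge base.

4f18a81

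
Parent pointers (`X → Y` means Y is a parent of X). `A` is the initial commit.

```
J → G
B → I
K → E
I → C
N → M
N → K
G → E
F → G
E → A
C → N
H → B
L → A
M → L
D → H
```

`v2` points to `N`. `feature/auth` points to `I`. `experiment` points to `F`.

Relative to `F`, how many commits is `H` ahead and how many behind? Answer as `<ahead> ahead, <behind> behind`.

8 ahead, 2 behind

Reachable from H: {A, B, C, E, H, I, K, L, M, N}.
Reachable from F: {A, E, F, G}.
Only in H's history (ahead): {B, C, H, I, K, L, M, N} — 8.
Only in F's history (behind): {F, G} — 2.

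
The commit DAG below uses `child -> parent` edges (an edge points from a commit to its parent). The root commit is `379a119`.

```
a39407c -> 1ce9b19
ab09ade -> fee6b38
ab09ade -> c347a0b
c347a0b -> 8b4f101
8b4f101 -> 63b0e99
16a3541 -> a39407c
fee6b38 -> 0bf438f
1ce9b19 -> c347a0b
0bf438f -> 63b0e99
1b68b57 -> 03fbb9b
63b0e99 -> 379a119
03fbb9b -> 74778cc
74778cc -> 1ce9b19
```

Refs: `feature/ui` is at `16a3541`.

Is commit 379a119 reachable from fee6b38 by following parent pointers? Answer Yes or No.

Yes

Ancestors of fee6b38 (commits reachable by following parents): {0bf438f, 379a119, 63b0e99, fee6b38}.
379a119 is in that set, so it is an ancestor of fee6b38.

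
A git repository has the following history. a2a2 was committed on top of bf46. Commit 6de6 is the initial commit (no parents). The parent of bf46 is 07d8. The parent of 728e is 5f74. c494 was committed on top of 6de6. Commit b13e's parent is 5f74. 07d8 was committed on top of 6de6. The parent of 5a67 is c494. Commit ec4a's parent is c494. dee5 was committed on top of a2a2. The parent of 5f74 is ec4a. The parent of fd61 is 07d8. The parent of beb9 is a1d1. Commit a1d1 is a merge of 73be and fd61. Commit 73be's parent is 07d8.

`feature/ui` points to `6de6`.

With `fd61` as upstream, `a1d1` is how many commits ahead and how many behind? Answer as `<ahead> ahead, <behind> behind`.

Reachable from a1d1: {07d8, 6de6, 73be, a1d1, fd61}.
Reachable from fd61: {07d8, 6de6, fd61}.
Only in a1d1's history (ahead): {73be, a1d1} — 2.
Only in fd61's history (behind): {} — 0.

2 ahead, 0 behind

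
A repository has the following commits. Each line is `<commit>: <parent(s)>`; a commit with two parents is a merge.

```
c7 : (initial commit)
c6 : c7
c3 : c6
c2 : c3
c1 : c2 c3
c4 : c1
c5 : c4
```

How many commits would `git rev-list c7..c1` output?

Reachable from c1: {c1, c2, c3, c6, c7}.
Reachable from c7: {c7}.
In c1's history but not c7's: {c1, c2, c3, c6} — 4 commits.

4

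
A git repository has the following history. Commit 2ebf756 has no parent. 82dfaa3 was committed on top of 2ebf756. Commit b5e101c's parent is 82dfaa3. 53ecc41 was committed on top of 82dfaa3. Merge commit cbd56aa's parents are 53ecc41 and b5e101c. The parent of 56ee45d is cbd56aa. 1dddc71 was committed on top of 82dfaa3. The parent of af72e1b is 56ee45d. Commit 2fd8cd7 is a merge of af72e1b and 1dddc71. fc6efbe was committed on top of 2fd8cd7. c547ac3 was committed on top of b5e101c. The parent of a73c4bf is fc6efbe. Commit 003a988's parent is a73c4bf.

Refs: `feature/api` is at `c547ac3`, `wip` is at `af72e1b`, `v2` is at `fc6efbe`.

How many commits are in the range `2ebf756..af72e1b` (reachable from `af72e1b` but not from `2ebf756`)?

6

Reachable from af72e1b: {2ebf756, 53ecc41, 56ee45d, 82dfaa3, af72e1b, b5e101c, cbd56aa}.
Reachable from 2ebf756: {2ebf756}.
In af72e1b's history but not 2ebf756's: {53ecc41, 56ee45d, 82dfaa3, af72e1b, b5e101c, cbd56aa} — 6 commits.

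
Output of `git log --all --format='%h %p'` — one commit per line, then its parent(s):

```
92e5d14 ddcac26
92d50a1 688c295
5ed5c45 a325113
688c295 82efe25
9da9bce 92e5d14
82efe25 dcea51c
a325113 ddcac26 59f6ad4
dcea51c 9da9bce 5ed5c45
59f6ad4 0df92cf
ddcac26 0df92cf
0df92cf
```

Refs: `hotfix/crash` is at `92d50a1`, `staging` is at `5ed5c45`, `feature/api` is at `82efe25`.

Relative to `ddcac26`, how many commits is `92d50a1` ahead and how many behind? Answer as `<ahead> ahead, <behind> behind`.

9 ahead, 0 behind

Reachable from 92d50a1: {0df92cf, 59f6ad4, 5ed5c45, 688c295, 82efe25, 92d50a1, 92e5d14, 9da9bce, a325113, dcea51c, ddcac26}.
Reachable from ddcac26: {0df92cf, ddcac26}.
Only in 92d50a1's history (ahead): {59f6ad4, 5ed5c45, 688c295, 82efe25, 92d50a1, 92e5d14, 9da9bce, a325113, dcea51c} — 9.
Only in ddcac26's history (behind): {} — 0.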